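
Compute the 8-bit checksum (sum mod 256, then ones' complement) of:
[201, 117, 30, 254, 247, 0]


Sum = 849 mod 256 = 81
Complement = 174

174


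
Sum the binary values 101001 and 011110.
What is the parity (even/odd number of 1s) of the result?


101001 = 41
011110 = 30
Sum = 71 = 1000111
1s count = 4

even parity (4 ones in 1000111)


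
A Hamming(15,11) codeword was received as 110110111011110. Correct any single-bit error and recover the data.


Syndrome = 0: no error detected

Data: 01011011110 (no errors)


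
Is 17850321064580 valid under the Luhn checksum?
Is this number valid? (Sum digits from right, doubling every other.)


Luhn sum = 55
55 mod 10 = 5

Invalid (Luhn sum mod 10 = 5)


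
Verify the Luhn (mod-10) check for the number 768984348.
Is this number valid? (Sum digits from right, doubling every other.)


Luhn sum = 62
62 mod 10 = 2

Invalid (Luhn sum mod 10 = 2)


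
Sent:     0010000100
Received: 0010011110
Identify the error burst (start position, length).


XOR: 0000011010

Burst at position 5, length 4


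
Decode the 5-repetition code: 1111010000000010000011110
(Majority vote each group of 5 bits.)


Groups: 11110, 10000, 00001, 00000, 11110
Majority votes: 10001

10001


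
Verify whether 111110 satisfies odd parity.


Number of 1s: 5

Yes, parity is correct (5 ones)


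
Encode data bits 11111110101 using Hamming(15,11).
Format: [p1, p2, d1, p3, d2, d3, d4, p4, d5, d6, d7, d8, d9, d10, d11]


Parity bits: p1=1, p2=0, p3=1, p4=1

101111111110101


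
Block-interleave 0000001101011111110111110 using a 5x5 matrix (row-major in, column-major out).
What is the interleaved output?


Matrix:
  00000
  01101
  01111
  11101
  11110
Read columns: 0001101111011110010101110

0001101111011110010101110


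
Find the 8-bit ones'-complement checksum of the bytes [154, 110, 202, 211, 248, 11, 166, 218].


Sum = 1320 mod 256 = 40
Complement = 215

215


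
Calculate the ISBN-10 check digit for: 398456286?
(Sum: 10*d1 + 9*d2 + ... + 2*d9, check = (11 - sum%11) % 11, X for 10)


Weighted sum: 307
307 mod 11 = 10

Check digit: 1


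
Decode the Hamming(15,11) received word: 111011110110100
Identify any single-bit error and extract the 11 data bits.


Syndrome = 0: no error detected

Data: 11110110100 (no errors)


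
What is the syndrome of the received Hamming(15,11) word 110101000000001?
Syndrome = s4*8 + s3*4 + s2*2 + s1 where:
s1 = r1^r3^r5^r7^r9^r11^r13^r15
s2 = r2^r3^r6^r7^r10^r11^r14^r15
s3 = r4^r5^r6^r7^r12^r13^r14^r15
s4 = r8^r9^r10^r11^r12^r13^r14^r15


s1=0, s2=1, s3=1, s4=1

Syndrome = 14 (error at position 14)


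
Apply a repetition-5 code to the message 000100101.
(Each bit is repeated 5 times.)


Each bit -> 5 copies

000000000000000111110000000000111110000011111


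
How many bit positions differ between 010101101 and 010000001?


XOR: 000101100
Count of 1s: 3

3


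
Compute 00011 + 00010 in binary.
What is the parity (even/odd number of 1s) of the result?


00011 = 3
00010 = 2
Sum = 5 = 101
1s count = 2

even parity (2 ones in 101)


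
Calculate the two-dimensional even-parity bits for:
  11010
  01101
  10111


Row parities: 110
Column parities: 00000

Row P: 110, Col P: 00000, Corner: 0


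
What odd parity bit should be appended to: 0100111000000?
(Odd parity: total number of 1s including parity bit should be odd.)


Number of 1s in data: 4
Parity bit: 1

1


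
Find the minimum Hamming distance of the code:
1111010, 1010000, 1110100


Comparing all pairs, minimum distance: 2
Can detect 1 errors, correct 0 errors

2


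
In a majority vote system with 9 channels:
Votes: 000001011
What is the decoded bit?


Ones: 3 out of 9
Threshold: 5

0 (3/9 voted 1)


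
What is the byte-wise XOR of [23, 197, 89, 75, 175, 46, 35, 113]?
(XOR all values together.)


XOR chain: 23 ^ 197 ^ 89 ^ 75 ^ 175 ^ 46 ^ 35 ^ 113 = 19

19


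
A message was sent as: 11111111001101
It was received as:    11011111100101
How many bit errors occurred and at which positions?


XOR: 00100000101000

3 error(s) at position(s): 2, 8, 10


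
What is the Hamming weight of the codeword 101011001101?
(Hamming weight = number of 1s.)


Counting 1s in 101011001101

7


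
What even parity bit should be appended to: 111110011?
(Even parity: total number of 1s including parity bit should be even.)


Number of 1s in data: 7
Parity bit: 1

1


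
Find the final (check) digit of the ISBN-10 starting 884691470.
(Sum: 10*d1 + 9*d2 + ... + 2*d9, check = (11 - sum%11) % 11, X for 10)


Weighted sum: 322
322 mod 11 = 3

Check digit: 8


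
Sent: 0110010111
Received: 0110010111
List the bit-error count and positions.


XOR: 0000000000

0 errors (received matches sent)


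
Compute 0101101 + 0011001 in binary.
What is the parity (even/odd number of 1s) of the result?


0101101 = 45
0011001 = 25
Sum = 70 = 1000110
1s count = 3

odd parity (3 ones in 1000110)


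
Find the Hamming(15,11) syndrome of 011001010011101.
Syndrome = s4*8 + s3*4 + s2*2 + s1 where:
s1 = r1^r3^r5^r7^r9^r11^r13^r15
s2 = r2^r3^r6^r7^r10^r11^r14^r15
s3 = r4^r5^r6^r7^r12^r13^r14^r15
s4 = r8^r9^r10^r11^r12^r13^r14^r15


s1=0, s2=1, s3=0, s4=1

Syndrome = 10 (error at position 10)


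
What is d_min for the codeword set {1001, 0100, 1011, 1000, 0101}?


Comparing all pairs, minimum distance: 1
Can detect 0 errors, correct 0 errors

1


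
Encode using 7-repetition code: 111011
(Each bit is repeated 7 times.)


Each bit -> 7 copies

111111111111111111111000000011111111111111


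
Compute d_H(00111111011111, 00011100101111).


XOR: 00100011110000
Count of 1s: 5

5


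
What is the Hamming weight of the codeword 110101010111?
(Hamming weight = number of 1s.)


Counting 1s in 110101010111

8


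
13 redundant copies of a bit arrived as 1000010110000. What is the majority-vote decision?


Ones: 4 out of 13
Threshold: 7

0 (4/13 voted 1)


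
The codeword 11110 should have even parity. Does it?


Number of 1s: 4

Yes, parity is correct (4 ones)


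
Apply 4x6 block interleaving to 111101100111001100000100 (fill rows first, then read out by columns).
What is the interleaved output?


Matrix:
  111101
  100111
  001100
  000100
Read columns: 110010001010111101001100

110010001010111101001100


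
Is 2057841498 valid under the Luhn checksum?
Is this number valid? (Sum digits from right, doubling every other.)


Luhn sum = 46
46 mod 10 = 6

Invalid (Luhn sum mod 10 = 6)


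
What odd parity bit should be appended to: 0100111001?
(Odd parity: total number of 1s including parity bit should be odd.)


Number of 1s in data: 5
Parity bit: 0

0


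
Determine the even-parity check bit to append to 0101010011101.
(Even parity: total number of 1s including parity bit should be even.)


Number of 1s in data: 7
Parity bit: 1

1


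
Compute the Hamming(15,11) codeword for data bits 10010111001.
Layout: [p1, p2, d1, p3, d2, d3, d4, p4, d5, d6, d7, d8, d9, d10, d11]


Parity bits: p1=0, p2=1, p3=1, p4=0

011100100111001


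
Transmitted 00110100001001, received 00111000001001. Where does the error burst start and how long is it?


XOR: 00001100000000

Burst at position 4, length 2


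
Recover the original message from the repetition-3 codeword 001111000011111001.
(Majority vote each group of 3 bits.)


Groups: 001, 111, 000, 011, 111, 001
Majority votes: 010110

010110


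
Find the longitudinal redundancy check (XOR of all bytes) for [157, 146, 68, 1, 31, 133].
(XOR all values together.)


XOR chain: 157 ^ 146 ^ 68 ^ 1 ^ 31 ^ 133 = 208

208


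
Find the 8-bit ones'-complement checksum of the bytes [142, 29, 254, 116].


Sum = 541 mod 256 = 29
Complement = 226

226


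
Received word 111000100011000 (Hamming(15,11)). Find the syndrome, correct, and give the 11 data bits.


Syndrome = 0: no error detected

Data: 10010011000 (no errors)


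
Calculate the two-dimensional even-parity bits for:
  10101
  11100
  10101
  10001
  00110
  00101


Row parities: 111000
Column parities: 01110

Row P: 111000, Col P: 01110, Corner: 1


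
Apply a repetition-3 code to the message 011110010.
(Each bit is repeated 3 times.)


Each bit -> 3 copies

000111111111111000000111000


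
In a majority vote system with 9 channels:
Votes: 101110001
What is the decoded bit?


Ones: 5 out of 9
Threshold: 5

1 (5/9 voted 1)


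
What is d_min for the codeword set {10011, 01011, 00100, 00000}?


Comparing all pairs, minimum distance: 1
Can detect 0 errors, correct 0 errors

1


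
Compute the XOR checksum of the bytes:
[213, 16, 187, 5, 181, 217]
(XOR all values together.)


XOR chain: 213 ^ 16 ^ 187 ^ 5 ^ 181 ^ 217 = 23

23


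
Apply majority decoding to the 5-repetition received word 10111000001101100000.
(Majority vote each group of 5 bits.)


Groups: 10111, 00000, 11011, 00000
Majority votes: 1010

1010


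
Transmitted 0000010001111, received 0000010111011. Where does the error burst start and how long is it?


XOR: 0000000110100

Burst at position 7, length 4


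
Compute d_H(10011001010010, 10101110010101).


XOR: 00110111000111
Count of 1s: 8

8


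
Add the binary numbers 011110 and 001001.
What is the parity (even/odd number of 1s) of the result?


011110 = 30
001001 = 9
Sum = 39 = 100111
1s count = 4

even parity (4 ones in 100111)


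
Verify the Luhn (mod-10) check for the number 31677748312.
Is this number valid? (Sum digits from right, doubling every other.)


Luhn sum = 46
46 mod 10 = 6

Invalid (Luhn sum mod 10 = 6)


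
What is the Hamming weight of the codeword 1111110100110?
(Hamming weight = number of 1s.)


Counting 1s in 1111110100110

9


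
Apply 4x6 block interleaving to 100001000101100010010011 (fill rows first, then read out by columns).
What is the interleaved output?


Matrix:
  100001
  000101
  100010
  010011
Read columns: 101000010000010000111101

101000010000010000111101


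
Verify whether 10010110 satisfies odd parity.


Number of 1s: 4

No, parity error (4 ones)


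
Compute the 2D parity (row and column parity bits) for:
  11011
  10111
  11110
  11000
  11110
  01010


Row parities: 000000
Column parities: 11110

Row P: 000000, Col P: 11110, Corner: 0


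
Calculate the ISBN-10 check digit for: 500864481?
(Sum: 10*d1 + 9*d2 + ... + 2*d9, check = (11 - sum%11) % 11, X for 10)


Weighted sum: 204
204 mod 11 = 6

Check digit: 5


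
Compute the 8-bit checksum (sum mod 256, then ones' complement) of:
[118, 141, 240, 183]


Sum = 682 mod 256 = 170
Complement = 85

85


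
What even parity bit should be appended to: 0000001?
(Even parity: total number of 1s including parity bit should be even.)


Number of 1s in data: 1
Parity bit: 1

1


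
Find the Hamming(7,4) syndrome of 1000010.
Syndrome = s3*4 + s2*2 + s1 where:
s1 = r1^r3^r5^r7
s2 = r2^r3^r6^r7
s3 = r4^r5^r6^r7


s1=1, s2=1, s3=1

Syndrome = 7 (error at position 7)


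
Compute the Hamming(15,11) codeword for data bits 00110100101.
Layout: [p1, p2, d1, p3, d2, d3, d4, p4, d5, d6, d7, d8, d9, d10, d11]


Parity bits: p1=1, p2=0, p3=0, p4=1

100001110100101


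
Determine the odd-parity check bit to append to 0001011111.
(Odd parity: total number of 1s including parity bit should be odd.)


Number of 1s in data: 6
Parity bit: 1

1


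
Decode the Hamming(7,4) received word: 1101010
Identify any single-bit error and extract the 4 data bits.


Syndrome = 1: error at position 1

Data: 0010 (corrected bit 1)


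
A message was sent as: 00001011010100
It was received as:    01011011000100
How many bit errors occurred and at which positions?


XOR: 01010000010000

3 error(s) at position(s): 1, 3, 9


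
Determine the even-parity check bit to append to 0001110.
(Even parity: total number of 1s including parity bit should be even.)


Number of 1s in data: 3
Parity bit: 1

1


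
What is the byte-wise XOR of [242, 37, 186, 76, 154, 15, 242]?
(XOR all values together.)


XOR chain: 242 ^ 37 ^ 186 ^ 76 ^ 154 ^ 15 ^ 242 = 70

70


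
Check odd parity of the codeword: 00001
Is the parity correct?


Number of 1s: 1

Yes, parity is correct (1 ones)


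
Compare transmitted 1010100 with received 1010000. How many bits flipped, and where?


XOR: 0000100

1 error(s) at position(s): 4


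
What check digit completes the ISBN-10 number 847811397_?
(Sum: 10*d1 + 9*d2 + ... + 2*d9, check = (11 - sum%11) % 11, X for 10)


Weighted sum: 292
292 mod 11 = 6

Check digit: 5


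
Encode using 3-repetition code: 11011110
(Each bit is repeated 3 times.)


Each bit -> 3 copies

111111000111111111111000


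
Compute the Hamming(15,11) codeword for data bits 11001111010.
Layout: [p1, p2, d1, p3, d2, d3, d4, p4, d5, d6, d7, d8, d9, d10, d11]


Parity bits: p1=0, p2=0, p3=1, p4=1

001110011111010


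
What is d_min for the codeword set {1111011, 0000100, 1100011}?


Comparing all pairs, minimum distance: 2
Can detect 1 errors, correct 0 errors

2


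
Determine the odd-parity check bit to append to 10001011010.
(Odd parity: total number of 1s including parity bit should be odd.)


Number of 1s in data: 5
Parity bit: 0

0


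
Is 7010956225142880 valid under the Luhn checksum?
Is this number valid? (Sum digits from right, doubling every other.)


Luhn sum = 60
60 mod 10 = 0

Valid (Luhn sum mod 10 = 0)


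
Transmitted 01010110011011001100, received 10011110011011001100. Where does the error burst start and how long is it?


XOR: 11001000000000000000

Burst at position 0, length 5


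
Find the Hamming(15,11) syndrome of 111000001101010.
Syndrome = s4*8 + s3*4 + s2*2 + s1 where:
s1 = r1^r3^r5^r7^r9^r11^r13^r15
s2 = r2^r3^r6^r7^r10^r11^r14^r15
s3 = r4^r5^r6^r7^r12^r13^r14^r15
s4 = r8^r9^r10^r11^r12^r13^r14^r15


s1=1, s2=0, s3=0, s4=0

Syndrome = 1 (error at position 1)


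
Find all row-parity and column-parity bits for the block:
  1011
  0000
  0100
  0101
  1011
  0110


Row parities: 101010
Column parities: 0111

Row P: 101010, Col P: 0111, Corner: 1


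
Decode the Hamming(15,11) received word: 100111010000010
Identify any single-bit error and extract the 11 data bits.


Syndrome = 0: no error detected

Data: 01100000010 (no errors)


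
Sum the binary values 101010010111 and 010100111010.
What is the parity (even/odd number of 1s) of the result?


101010010111 = 2711
010100111010 = 1338
Sum = 4049 = 111111010001
1s count = 8

even parity (8 ones in 111111010001)


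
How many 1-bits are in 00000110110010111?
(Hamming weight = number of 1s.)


Counting 1s in 00000110110010111

8


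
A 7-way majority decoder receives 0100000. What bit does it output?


Ones: 1 out of 7
Threshold: 4

0 (1/7 voted 1)


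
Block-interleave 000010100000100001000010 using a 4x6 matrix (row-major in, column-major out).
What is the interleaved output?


Matrix:
  000010
  100000
  100001
  000010
Read columns: 011000000000000010010010

011000000000000010010010


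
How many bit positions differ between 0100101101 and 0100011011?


XOR: 0000110110
Count of 1s: 4

4


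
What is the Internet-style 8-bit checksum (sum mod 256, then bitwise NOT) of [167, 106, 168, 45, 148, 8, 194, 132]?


Sum = 968 mod 256 = 200
Complement = 55

55


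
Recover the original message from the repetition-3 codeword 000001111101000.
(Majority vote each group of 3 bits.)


Groups: 000, 001, 111, 101, 000
Majority votes: 00110

00110


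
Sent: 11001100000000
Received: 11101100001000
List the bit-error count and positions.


XOR: 00100000001000

2 error(s) at position(s): 2, 10


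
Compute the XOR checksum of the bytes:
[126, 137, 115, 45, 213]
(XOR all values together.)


XOR chain: 126 ^ 137 ^ 115 ^ 45 ^ 213 = 124

124


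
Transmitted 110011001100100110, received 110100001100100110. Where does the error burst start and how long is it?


XOR: 000111000000000000

Burst at position 3, length 3


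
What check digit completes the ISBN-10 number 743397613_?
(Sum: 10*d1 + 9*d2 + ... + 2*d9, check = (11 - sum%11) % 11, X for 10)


Weighted sum: 273
273 mod 11 = 9

Check digit: 2


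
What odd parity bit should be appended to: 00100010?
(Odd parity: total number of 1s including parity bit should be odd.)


Number of 1s in data: 2
Parity bit: 1

1


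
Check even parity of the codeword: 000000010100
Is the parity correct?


Number of 1s: 2

Yes, parity is correct (2 ones)


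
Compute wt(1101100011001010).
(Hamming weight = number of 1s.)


Counting 1s in 1101100011001010

8


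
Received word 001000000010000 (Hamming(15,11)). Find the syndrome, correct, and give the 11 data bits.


Syndrome = 8: error at position 8

Data: 10000010000 (corrected bit 8)


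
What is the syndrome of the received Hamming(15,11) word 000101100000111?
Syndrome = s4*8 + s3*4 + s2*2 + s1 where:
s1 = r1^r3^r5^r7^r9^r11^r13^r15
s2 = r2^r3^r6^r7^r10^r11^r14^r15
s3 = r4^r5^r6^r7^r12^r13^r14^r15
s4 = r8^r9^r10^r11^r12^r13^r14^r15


s1=1, s2=0, s3=0, s4=1

Syndrome = 9 (error at position 9)


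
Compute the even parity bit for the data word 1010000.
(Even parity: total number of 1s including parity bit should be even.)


Number of 1s in data: 2
Parity bit: 0

0


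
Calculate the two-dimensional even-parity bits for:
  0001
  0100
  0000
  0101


Row parities: 1100
Column parities: 0000

Row P: 1100, Col P: 0000, Corner: 0


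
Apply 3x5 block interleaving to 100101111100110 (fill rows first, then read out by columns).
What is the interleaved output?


Matrix:
  10010
  11111
  00110
Read columns: 110010011111010

110010011111010


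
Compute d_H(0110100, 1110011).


XOR: 1000111
Count of 1s: 4

4


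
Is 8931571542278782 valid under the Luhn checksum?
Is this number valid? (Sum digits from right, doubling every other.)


Luhn sum = 82
82 mod 10 = 2

Invalid (Luhn sum mod 10 = 2)


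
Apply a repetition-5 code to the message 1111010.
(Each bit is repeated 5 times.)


Each bit -> 5 copies

11111111111111111111000001111100000


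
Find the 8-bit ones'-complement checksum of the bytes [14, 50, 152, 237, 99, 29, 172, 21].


Sum = 774 mod 256 = 6
Complement = 249

249


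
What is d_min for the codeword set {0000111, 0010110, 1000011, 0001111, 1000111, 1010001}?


Comparing all pairs, minimum distance: 1
Can detect 0 errors, correct 0 errors

1


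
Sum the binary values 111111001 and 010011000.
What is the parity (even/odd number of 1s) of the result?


111111001 = 505
010011000 = 152
Sum = 657 = 1010010001
1s count = 4

even parity (4 ones in 1010010001)


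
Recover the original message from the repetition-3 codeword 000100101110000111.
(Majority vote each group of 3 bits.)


Groups: 000, 100, 101, 110, 000, 111
Majority votes: 001101

001101


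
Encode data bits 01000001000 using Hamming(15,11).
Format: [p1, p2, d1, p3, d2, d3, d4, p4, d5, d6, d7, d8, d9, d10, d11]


Parity bits: p1=1, p2=0, p3=0, p4=1

100010010001000


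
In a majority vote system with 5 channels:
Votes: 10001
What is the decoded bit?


Ones: 2 out of 5
Threshold: 3

0 (2/5 voted 1)


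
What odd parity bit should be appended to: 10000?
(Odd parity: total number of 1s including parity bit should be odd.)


Number of 1s in data: 1
Parity bit: 0

0


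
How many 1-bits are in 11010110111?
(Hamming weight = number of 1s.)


Counting 1s in 11010110111

8


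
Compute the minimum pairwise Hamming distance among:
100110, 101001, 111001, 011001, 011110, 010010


Comparing all pairs, minimum distance: 1
Can detect 0 errors, correct 0 errors

1


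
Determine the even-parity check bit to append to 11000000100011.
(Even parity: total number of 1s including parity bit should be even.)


Number of 1s in data: 5
Parity bit: 1

1


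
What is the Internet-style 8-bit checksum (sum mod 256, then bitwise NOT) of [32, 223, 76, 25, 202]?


Sum = 558 mod 256 = 46
Complement = 209

209


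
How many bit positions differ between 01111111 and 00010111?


XOR: 01101000
Count of 1s: 3

3


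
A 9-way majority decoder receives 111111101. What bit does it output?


Ones: 8 out of 9
Threshold: 5

1 (8/9 voted 1)


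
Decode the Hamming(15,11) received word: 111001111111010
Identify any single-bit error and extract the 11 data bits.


Syndrome = 3: error at position 3

Data: 00111111010 (corrected bit 3)


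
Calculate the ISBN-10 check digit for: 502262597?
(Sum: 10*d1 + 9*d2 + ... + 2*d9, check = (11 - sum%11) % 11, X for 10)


Weighted sum: 187
187 mod 11 = 0

Check digit: 0


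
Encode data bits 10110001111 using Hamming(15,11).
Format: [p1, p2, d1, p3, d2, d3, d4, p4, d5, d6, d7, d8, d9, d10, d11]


Parity bits: p1=0, p2=1, p3=0, p4=0

011001100001111


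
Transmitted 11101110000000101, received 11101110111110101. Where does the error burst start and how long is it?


XOR: 00000000111110000

Burst at position 8, length 5


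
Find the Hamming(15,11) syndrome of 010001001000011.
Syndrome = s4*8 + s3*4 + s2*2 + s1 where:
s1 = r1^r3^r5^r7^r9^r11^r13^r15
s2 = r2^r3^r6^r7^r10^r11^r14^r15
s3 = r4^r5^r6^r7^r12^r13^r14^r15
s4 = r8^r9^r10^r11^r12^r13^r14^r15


s1=0, s2=0, s3=1, s4=1

Syndrome = 12 (error at position 12)


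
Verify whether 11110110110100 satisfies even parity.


Number of 1s: 9

No, parity error (9 ones)


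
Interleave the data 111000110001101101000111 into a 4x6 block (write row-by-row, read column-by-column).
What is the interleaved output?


Matrix:
  111000
  110001
  101101
  000111
Read columns: 111011001010001100010111

111011001010001100010111


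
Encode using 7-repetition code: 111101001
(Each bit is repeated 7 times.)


Each bit -> 7 copies

111111111111111111111111111100000001111111000000000000001111111


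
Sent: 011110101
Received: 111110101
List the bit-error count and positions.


XOR: 100000000

1 error(s) at position(s): 0


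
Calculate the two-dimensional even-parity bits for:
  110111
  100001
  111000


Row parities: 101
Column parities: 101110

Row P: 101, Col P: 101110, Corner: 0


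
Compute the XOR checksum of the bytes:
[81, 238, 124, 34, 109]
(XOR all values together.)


XOR chain: 81 ^ 238 ^ 124 ^ 34 ^ 109 = 140

140


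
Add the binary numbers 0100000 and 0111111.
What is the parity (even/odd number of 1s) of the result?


0100000 = 32
0111111 = 63
Sum = 95 = 1011111
1s count = 6

even parity (6 ones in 1011111)


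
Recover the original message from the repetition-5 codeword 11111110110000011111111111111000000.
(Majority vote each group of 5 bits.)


Groups: 11111, 11011, 00000, 11111, 11111, 11110, 00000
Majority votes: 1101110

1101110


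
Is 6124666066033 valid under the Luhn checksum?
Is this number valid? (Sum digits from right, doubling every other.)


Luhn sum = 51
51 mod 10 = 1

Invalid (Luhn sum mod 10 = 1)


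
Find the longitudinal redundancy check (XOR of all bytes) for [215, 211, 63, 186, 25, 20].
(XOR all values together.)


XOR chain: 215 ^ 211 ^ 63 ^ 186 ^ 25 ^ 20 = 140

140


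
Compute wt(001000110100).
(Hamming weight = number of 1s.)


Counting 1s in 001000110100

4


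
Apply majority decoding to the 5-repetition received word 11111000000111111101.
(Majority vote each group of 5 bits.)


Groups: 11111, 00000, 01111, 11101
Majority votes: 1011

1011


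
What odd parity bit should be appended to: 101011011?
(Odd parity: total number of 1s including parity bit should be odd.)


Number of 1s in data: 6
Parity bit: 1

1


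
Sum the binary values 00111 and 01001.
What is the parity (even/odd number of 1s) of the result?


00111 = 7
01001 = 9
Sum = 16 = 10000
1s count = 1

odd parity (1 ones in 10000)


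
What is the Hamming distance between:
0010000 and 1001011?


XOR: 1011011
Count of 1s: 5

5


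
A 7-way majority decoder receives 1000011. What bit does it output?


Ones: 3 out of 7
Threshold: 4

0 (3/7 voted 1)


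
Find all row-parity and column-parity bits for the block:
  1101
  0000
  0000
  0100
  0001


Row parities: 10011
Column parities: 1000

Row P: 10011, Col P: 1000, Corner: 1


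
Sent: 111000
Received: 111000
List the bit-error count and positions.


XOR: 000000

0 errors (received matches sent)


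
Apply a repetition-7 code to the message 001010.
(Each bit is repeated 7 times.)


Each bit -> 7 copies

000000000000001111111000000011111110000000


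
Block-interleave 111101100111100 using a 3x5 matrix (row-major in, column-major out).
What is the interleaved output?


Matrix:
  11110
  11001
  11100
Read columns: 111111101100010

111111101100010


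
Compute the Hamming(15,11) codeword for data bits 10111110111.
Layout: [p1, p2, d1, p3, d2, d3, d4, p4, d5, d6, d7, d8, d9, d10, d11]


Parity bits: p1=0, p2=1, p3=1, p4=0

011101101110111


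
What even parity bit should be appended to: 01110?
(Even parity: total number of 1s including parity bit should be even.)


Number of 1s in data: 3
Parity bit: 1

1


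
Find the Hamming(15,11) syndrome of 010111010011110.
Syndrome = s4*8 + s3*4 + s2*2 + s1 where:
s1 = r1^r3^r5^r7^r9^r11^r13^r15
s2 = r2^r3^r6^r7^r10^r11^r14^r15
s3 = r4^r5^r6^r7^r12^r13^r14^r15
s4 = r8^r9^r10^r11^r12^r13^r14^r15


s1=1, s2=0, s3=0, s4=1

Syndrome = 9 (error at position 9)


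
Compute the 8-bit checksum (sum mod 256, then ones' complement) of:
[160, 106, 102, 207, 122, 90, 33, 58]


Sum = 878 mod 256 = 110
Complement = 145

145


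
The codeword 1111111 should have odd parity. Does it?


Number of 1s: 7

Yes, parity is correct (7 ones)


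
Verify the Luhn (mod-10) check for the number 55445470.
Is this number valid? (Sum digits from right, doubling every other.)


Luhn sum = 28
28 mod 10 = 8

Invalid (Luhn sum mod 10 = 8)


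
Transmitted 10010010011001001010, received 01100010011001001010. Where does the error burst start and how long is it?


XOR: 11110000000000000000

Burst at position 0, length 4


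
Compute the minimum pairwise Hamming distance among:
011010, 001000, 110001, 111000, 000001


Comparing all pairs, minimum distance: 2
Can detect 1 errors, correct 0 errors

2


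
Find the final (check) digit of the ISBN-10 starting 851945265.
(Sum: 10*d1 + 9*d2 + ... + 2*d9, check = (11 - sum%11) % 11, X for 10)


Weighted sum: 281
281 mod 11 = 6

Check digit: 5


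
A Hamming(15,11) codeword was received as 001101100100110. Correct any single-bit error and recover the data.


Syndrome = 15: error at position 15

Data: 10110100111 (corrected bit 15)


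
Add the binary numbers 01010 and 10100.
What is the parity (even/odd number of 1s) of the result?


01010 = 10
10100 = 20
Sum = 30 = 11110
1s count = 4

even parity (4 ones in 11110)


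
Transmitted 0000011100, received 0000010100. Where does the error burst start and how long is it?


XOR: 0000001000

Burst at position 6, length 1


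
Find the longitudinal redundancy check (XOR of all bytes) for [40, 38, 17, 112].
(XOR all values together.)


XOR chain: 40 ^ 38 ^ 17 ^ 112 = 111

111


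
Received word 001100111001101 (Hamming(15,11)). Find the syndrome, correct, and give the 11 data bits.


Syndrome = 15: error at position 15

Data: 10011001100 (corrected bit 15)


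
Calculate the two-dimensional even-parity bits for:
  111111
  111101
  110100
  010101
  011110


Row parities: 01110
Column parities: 111101

Row P: 01110, Col P: 111101, Corner: 1


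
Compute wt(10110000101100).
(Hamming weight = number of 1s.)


Counting 1s in 10110000101100

6


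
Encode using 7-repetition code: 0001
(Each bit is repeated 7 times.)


Each bit -> 7 copies

0000000000000000000001111111


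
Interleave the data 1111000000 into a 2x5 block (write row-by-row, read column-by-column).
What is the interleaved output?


Matrix:
  11110
  00000
Read columns: 1010101000

1010101000


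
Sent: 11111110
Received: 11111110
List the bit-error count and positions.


XOR: 00000000

0 errors (received matches sent)


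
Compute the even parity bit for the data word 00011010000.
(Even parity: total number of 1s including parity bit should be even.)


Number of 1s in data: 3
Parity bit: 1

1


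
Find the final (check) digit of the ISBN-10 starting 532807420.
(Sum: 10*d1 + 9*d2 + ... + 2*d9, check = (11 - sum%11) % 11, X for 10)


Weighted sum: 206
206 mod 11 = 8

Check digit: 3


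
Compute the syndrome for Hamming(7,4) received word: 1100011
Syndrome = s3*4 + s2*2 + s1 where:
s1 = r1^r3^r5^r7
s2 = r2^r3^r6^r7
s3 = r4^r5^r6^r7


s1=0, s2=1, s3=0

Syndrome = 2 (error at position 2)


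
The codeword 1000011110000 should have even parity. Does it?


Number of 1s: 5

No, parity error (5 ones)


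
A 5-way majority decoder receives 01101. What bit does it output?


Ones: 3 out of 5
Threshold: 3

1 (3/5 voted 1)


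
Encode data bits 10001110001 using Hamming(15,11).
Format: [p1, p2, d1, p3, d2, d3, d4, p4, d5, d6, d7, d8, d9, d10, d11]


Parity bits: p1=0, p2=0, p3=1, p4=0

001100001110001


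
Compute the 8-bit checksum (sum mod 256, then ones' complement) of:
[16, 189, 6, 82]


Sum = 293 mod 256 = 37
Complement = 218

218


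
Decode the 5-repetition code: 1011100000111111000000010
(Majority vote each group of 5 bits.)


Groups: 10111, 00000, 11111, 10000, 00010
Majority votes: 10100

10100


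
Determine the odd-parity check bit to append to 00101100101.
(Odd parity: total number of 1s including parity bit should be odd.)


Number of 1s in data: 5
Parity bit: 0

0


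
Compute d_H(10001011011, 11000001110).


XOR: 01001010101
Count of 1s: 5

5


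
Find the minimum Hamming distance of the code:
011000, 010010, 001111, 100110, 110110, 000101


Comparing all pairs, minimum distance: 1
Can detect 0 errors, correct 0 errors

1


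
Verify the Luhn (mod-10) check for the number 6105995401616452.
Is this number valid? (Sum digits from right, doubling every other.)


Luhn sum = 47
47 mod 10 = 7

Invalid (Luhn sum mod 10 = 7)


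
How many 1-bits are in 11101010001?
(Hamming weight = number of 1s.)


Counting 1s in 11101010001

6


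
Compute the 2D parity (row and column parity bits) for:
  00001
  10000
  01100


Row parities: 110
Column parities: 11101

Row P: 110, Col P: 11101, Corner: 0


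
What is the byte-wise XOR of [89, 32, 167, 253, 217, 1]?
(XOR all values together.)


XOR chain: 89 ^ 32 ^ 167 ^ 253 ^ 217 ^ 1 = 251

251


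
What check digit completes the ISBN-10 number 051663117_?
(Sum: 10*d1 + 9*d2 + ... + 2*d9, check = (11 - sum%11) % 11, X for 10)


Weighted sum: 167
167 mod 11 = 2

Check digit: 9


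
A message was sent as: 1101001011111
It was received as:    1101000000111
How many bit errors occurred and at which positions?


XOR: 0000001011000

3 error(s) at position(s): 6, 8, 9


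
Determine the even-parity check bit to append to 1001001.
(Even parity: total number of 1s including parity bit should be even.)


Number of 1s in data: 3
Parity bit: 1

1


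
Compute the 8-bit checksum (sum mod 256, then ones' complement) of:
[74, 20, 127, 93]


Sum = 314 mod 256 = 58
Complement = 197

197


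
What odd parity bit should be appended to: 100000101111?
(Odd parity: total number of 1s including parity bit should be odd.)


Number of 1s in data: 6
Parity bit: 1

1


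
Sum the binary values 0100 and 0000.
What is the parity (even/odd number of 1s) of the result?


0100 = 4
0000 = 0
Sum = 4 = 100
1s count = 1

odd parity (1 ones in 100)


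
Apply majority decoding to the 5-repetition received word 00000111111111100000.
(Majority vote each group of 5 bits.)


Groups: 00000, 11111, 11111, 00000
Majority votes: 0110

0110


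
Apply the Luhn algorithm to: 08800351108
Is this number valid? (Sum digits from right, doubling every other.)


Luhn sum = 37
37 mod 10 = 7

Invalid (Luhn sum mod 10 = 7)


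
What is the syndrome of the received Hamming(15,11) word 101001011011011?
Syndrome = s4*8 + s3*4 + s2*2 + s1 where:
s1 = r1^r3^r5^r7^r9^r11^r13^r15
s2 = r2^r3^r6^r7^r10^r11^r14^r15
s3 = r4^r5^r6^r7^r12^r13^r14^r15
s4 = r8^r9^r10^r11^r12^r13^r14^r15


s1=1, s2=1, s3=0, s4=0

Syndrome = 3 (error at position 3)


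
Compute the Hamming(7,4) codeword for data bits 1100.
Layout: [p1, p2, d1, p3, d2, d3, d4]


Parity bits: p1=0, p2=1, p3=1

0111100


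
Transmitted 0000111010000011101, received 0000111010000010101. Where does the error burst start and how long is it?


XOR: 0000000000000001000

Burst at position 15, length 1


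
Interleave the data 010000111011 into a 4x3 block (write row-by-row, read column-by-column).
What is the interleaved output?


Matrix:
  010
  000
  111
  011
Read columns: 001010110011

001010110011


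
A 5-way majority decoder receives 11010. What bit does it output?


Ones: 3 out of 5
Threshold: 3

1 (3/5 voted 1)


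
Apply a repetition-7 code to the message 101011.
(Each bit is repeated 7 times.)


Each bit -> 7 copies

111111100000001111111000000011111111111111


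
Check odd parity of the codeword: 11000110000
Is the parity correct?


Number of 1s: 4

No, parity error (4 ones)


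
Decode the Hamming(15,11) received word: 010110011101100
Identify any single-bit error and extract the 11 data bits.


Syndrome = 9: error at position 9

Data: 01000101100 (corrected bit 9)


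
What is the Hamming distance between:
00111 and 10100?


XOR: 10011
Count of 1s: 3

3


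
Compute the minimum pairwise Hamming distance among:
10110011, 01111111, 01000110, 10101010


Comparing all pairs, minimum distance: 3
Can detect 2 errors, correct 1 errors

3


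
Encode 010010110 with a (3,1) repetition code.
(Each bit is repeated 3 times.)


Each bit -> 3 copies

000111000000111000111111000


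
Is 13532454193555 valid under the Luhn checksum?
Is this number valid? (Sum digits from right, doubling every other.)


Luhn sum = 50
50 mod 10 = 0

Valid (Luhn sum mod 10 = 0)


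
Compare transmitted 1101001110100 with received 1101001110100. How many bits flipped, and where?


XOR: 0000000000000

0 errors (received matches sent)


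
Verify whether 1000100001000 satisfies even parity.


Number of 1s: 3

No, parity error (3 ones)


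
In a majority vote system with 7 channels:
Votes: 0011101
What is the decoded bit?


Ones: 4 out of 7
Threshold: 4

1 (4/7 voted 1)


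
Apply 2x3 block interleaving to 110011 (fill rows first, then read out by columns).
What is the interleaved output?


Matrix:
  110
  011
Read columns: 101101

101101


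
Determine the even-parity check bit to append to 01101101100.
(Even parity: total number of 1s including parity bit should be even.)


Number of 1s in data: 6
Parity bit: 0

0


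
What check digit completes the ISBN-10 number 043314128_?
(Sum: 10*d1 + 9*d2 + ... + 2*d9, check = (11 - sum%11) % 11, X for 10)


Weighted sum: 133
133 mod 11 = 1

Check digit: X


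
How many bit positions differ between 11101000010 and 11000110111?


XOR: 00101110101
Count of 1s: 6

6


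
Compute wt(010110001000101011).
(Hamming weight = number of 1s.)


Counting 1s in 010110001000101011

8


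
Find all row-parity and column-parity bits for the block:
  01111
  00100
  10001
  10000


Row parities: 0101
Column parities: 01010

Row P: 0101, Col P: 01010, Corner: 0


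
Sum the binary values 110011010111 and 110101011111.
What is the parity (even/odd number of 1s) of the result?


110011010111 = 3287
110101011111 = 3423
Sum = 6710 = 1101000110110
1s count = 7

odd parity (7 ones in 1101000110110)


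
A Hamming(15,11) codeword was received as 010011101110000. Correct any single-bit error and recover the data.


Syndrome = 14: error at position 14

Data: 01111110010 (corrected bit 14)


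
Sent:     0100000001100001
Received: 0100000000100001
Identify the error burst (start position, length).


XOR: 0000000001000000

Burst at position 9, length 1


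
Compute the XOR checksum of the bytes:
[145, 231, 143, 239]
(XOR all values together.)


XOR chain: 145 ^ 231 ^ 143 ^ 239 = 22

22


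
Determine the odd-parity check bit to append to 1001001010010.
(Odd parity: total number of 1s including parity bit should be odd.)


Number of 1s in data: 5
Parity bit: 0

0


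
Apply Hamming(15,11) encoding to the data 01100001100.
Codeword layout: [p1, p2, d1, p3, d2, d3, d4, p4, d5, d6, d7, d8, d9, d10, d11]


Parity bits: p1=0, p2=1, p3=0, p4=0

010011000001100


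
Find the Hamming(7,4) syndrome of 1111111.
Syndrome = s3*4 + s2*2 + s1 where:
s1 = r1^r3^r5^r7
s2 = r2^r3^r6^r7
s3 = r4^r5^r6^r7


s1=0, s2=0, s3=0

Syndrome = 0 (no error)


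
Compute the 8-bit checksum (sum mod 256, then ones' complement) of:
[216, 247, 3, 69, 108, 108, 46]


Sum = 797 mod 256 = 29
Complement = 226

226


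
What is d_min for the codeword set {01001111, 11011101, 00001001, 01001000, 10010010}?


Comparing all pairs, minimum distance: 2
Can detect 1 errors, correct 0 errors

2


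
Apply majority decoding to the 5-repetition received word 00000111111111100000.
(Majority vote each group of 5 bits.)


Groups: 00000, 11111, 11111, 00000
Majority votes: 0110

0110


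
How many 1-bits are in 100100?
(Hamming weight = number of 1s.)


Counting 1s in 100100

2


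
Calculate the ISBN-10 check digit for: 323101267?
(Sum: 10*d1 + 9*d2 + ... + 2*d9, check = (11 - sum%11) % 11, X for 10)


Weighted sum: 124
124 mod 11 = 3

Check digit: 8


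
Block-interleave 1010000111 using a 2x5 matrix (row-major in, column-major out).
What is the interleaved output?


Matrix:
  10100
  00111
Read columns: 1000110101

1000110101


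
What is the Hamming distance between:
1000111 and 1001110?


XOR: 0001001
Count of 1s: 2

2


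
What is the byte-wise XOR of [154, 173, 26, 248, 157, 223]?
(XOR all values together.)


XOR chain: 154 ^ 173 ^ 26 ^ 248 ^ 157 ^ 223 = 151

151


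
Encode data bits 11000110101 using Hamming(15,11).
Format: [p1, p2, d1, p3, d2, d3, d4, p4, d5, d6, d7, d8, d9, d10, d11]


Parity bits: p1=1, p2=0, p3=1, p4=0

101110000110101


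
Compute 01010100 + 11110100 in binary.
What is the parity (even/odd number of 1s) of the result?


01010100 = 84
11110100 = 244
Sum = 328 = 101001000
1s count = 3

odd parity (3 ones in 101001000)


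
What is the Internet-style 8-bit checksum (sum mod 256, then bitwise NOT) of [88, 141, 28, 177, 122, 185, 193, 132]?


Sum = 1066 mod 256 = 42
Complement = 213

213


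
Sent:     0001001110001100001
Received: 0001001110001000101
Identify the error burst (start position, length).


XOR: 0000000000000100100

Burst at position 13, length 4


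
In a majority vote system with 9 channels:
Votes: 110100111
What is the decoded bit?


Ones: 6 out of 9
Threshold: 5

1 (6/9 voted 1)


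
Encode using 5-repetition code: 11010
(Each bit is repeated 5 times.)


Each bit -> 5 copies

1111111111000001111100000


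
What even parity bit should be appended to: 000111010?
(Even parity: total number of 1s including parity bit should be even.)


Number of 1s in data: 4
Parity bit: 0

0


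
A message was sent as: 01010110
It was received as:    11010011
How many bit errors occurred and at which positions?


XOR: 10000101

3 error(s) at position(s): 0, 5, 7
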